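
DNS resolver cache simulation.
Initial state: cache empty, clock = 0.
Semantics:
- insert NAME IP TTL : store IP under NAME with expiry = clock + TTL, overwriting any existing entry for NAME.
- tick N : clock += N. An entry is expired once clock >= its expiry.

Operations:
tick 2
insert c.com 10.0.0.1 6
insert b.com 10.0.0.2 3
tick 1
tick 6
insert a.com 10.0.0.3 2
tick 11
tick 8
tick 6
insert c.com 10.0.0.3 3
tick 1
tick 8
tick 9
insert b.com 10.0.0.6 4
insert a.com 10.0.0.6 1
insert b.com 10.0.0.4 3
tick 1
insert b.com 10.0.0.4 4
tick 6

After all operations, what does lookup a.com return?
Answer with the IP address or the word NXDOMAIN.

Op 1: tick 2 -> clock=2.
Op 2: insert c.com -> 10.0.0.1 (expiry=2+6=8). clock=2
Op 3: insert b.com -> 10.0.0.2 (expiry=2+3=5). clock=2
Op 4: tick 1 -> clock=3.
Op 5: tick 6 -> clock=9. purged={b.com,c.com}
Op 6: insert a.com -> 10.0.0.3 (expiry=9+2=11). clock=9
Op 7: tick 11 -> clock=20. purged={a.com}
Op 8: tick 8 -> clock=28.
Op 9: tick 6 -> clock=34.
Op 10: insert c.com -> 10.0.0.3 (expiry=34+3=37). clock=34
Op 11: tick 1 -> clock=35.
Op 12: tick 8 -> clock=43. purged={c.com}
Op 13: tick 9 -> clock=52.
Op 14: insert b.com -> 10.0.0.6 (expiry=52+4=56). clock=52
Op 15: insert a.com -> 10.0.0.6 (expiry=52+1=53). clock=52
Op 16: insert b.com -> 10.0.0.4 (expiry=52+3=55). clock=52
Op 17: tick 1 -> clock=53. purged={a.com}
Op 18: insert b.com -> 10.0.0.4 (expiry=53+4=57). clock=53
Op 19: tick 6 -> clock=59. purged={b.com}
lookup a.com: not in cache (expired or never inserted)

Answer: NXDOMAIN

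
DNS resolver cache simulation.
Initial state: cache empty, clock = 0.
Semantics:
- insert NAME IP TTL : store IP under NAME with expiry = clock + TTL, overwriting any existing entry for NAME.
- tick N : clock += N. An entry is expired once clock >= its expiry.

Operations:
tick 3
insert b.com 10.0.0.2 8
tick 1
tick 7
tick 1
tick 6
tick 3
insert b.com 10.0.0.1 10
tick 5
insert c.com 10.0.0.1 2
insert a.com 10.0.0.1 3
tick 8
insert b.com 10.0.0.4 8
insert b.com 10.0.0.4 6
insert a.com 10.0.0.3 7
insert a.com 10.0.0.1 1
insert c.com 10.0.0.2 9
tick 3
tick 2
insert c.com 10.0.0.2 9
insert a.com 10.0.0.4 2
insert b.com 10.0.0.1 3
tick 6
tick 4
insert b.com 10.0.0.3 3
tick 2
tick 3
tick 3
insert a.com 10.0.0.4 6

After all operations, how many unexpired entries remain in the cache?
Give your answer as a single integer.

Answer: 1

Derivation:
Op 1: tick 3 -> clock=3.
Op 2: insert b.com -> 10.0.0.2 (expiry=3+8=11). clock=3
Op 3: tick 1 -> clock=4.
Op 4: tick 7 -> clock=11. purged={b.com}
Op 5: tick 1 -> clock=12.
Op 6: tick 6 -> clock=18.
Op 7: tick 3 -> clock=21.
Op 8: insert b.com -> 10.0.0.1 (expiry=21+10=31). clock=21
Op 9: tick 5 -> clock=26.
Op 10: insert c.com -> 10.0.0.1 (expiry=26+2=28). clock=26
Op 11: insert a.com -> 10.0.0.1 (expiry=26+3=29). clock=26
Op 12: tick 8 -> clock=34. purged={a.com,b.com,c.com}
Op 13: insert b.com -> 10.0.0.4 (expiry=34+8=42). clock=34
Op 14: insert b.com -> 10.0.0.4 (expiry=34+6=40). clock=34
Op 15: insert a.com -> 10.0.0.3 (expiry=34+7=41). clock=34
Op 16: insert a.com -> 10.0.0.1 (expiry=34+1=35). clock=34
Op 17: insert c.com -> 10.0.0.2 (expiry=34+9=43). clock=34
Op 18: tick 3 -> clock=37. purged={a.com}
Op 19: tick 2 -> clock=39.
Op 20: insert c.com -> 10.0.0.2 (expiry=39+9=48). clock=39
Op 21: insert a.com -> 10.0.0.4 (expiry=39+2=41). clock=39
Op 22: insert b.com -> 10.0.0.1 (expiry=39+3=42). clock=39
Op 23: tick 6 -> clock=45. purged={a.com,b.com}
Op 24: tick 4 -> clock=49. purged={c.com}
Op 25: insert b.com -> 10.0.0.3 (expiry=49+3=52). clock=49
Op 26: tick 2 -> clock=51.
Op 27: tick 3 -> clock=54. purged={b.com}
Op 28: tick 3 -> clock=57.
Op 29: insert a.com -> 10.0.0.4 (expiry=57+6=63). clock=57
Final cache (unexpired): {a.com} -> size=1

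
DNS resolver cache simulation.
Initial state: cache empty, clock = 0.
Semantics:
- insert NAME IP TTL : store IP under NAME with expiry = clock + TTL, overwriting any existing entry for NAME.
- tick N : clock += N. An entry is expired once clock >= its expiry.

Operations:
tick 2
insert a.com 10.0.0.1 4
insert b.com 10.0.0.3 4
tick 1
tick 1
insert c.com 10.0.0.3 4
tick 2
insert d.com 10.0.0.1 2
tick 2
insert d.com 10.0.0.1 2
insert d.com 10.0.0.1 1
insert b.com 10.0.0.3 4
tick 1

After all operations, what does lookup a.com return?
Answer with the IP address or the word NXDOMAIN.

Answer: NXDOMAIN

Derivation:
Op 1: tick 2 -> clock=2.
Op 2: insert a.com -> 10.0.0.1 (expiry=2+4=6). clock=2
Op 3: insert b.com -> 10.0.0.3 (expiry=2+4=6). clock=2
Op 4: tick 1 -> clock=3.
Op 5: tick 1 -> clock=4.
Op 6: insert c.com -> 10.0.0.3 (expiry=4+4=8). clock=4
Op 7: tick 2 -> clock=6. purged={a.com,b.com}
Op 8: insert d.com -> 10.0.0.1 (expiry=6+2=8). clock=6
Op 9: tick 2 -> clock=8. purged={c.com,d.com}
Op 10: insert d.com -> 10.0.0.1 (expiry=8+2=10). clock=8
Op 11: insert d.com -> 10.0.0.1 (expiry=8+1=9). clock=8
Op 12: insert b.com -> 10.0.0.3 (expiry=8+4=12). clock=8
Op 13: tick 1 -> clock=9. purged={d.com}
lookup a.com: not in cache (expired or never inserted)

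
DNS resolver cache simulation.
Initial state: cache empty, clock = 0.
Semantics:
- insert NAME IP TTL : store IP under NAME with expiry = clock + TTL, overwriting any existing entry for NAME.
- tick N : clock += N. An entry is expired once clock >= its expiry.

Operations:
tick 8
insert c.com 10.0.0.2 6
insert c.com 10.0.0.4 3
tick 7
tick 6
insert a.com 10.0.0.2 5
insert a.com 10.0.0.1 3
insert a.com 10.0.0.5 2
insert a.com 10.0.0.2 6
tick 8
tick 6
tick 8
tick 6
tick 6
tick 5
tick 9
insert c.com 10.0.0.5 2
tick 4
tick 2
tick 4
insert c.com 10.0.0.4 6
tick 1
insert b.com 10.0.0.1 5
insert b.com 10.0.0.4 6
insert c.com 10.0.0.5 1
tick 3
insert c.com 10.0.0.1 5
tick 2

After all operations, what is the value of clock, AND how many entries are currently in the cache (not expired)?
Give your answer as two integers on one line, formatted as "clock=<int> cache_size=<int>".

Answer: clock=85 cache_size=2

Derivation:
Op 1: tick 8 -> clock=8.
Op 2: insert c.com -> 10.0.0.2 (expiry=8+6=14). clock=8
Op 3: insert c.com -> 10.0.0.4 (expiry=8+3=11). clock=8
Op 4: tick 7 -> clock=15. purged={c.com}
Op 5: tick 6 -> clock=21.
Op 6: insert a.com -> 10.0.0.2 (expiry=21+5=26). clock=21
Op 7: insert a.com -> 10.0.0.1 (expiry=21+3=24). clock=21
Op 8: insert a.com -> 10.0.0.5 (expiry=21+2=23). clock=21
Op 9: insert a.com -> 10.0.0.2 (expiry=21+6=27). clock=21
Op 10: tick 8 -> clock=29. purged={a.com}
Op 11: tick 6 -> clock=35.
Op 12: tick 8 -> clock=43.
Op 13: tick 6 -> clock=49.
Op 14: tick 6 -> clock=55.
Op 15: tick 5 -> clock=60.
Op 16: tick 9 -> clock=69.
Op 17: insert c.com -> 10.0.0.5 (expiry=69+2=71). clock=69
Op 18: tick 4 -> clock=73. purged={c.com}
Op 19: tick 2 -> clock=75.
Op 20: tick 4 -> clock=79.
Op 21: insert c.com -> 10.0.0.4 (expiry=79+6=85). clock=79
Op 22: tick 1 -> clock=80.
Op 23: insert b.com -> 10.0.0.1 (expiry=80+5=85). clock=80
Op 24: insert b.com -> 10.0.0.4 (expiry=80+6=86). clock=80
Op 25: insert c.com -> 10.0.0.5 (expiry=80+1=81). clock=80
Op 26: tick 3 -> clock=83. purged={c.com}
Op 27: insert c.com -> 10.0.0.1 (expiry=83+5=88). clock=83
Op 28: tick 2 -> clock=85.
Final clock = 85
Final cache (unexpired): {b.com,c.com} -> size=2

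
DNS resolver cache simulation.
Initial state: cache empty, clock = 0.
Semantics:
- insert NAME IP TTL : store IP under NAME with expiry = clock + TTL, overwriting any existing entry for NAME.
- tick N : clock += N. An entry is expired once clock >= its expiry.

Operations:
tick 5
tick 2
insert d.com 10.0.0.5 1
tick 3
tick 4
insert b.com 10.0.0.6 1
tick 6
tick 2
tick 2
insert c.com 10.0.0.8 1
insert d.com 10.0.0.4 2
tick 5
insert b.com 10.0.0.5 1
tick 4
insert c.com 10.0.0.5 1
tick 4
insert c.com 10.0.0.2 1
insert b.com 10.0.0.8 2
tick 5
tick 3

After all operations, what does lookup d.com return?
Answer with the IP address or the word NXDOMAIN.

Answer: NXDOMAIN

Derivation:
Op 1: tick 5 -> clock=5.
Op 2: tick 2 -> clock=7.
Op 3: insert d.com -> 10.0.0.5 (expiry=7+1=8). clock=7
Op 4: tick 3 -> clock=10. purged={d.com}
Op 5: tick 4 -> clock=14.
Op 6: insert b.com -> 10.0.0.6 (expiry=14+1=15). clock=14
Op 7: tick 6 -> clock=20. purged={b.com}
Op 8: tick 2 -> clock=22.
Op 9: tick 2 -> clock=24.
Op 10: insert c.com -> 10.0.0.8 (expiry=24+1=25). clock=24
Op 11: insert d.com -> 10.0.0.4 (expiry=24+2=26). clock=24
Op 12: tick 5 -> clock=29. purged={c.com,d.com}
Op 13: insert b.com -> 10.0.0.5 (expiry=29+1=30). clock=29
Op 14: tick 4 -> clock=33. purged={b.com}
Op 15: insert c.com -> 10.0.0.5 (expiry=33+1=34). clock=33
Op 16: tick 4 -> clock=37. purged={c.com}
Op 17: insert c.com -> 10.0.0.2 (expiry=37+1=38). clock=37
Op 18: insert b.com -> 10.0.0.8 (expiry=37+2=39). clock=37
Op 19: tick 5 -> clock=42. purged={b.com,c.com}
Op 20: tick 3 -> clock=45.
lookup d.com: not in cache (expired or never inserted)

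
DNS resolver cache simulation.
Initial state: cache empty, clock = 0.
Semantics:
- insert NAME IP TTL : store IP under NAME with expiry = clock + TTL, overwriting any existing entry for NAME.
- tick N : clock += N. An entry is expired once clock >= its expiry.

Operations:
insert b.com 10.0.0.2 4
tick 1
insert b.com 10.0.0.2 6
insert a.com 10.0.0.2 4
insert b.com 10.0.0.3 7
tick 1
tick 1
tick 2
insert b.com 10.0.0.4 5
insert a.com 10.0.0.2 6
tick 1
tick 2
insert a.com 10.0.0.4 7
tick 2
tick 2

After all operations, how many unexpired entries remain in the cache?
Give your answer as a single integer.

Op 1: insert b.com -> 10.0.0.2 (expiry=0+4=4). clock=0
Op 2: tick 1 -> clock=1.
Op 3: insert b.com -> 10.0.0.2 (expiry=1+6=7). clock=1
Op 4: insert a.com -> 10.0.0.2 (expiry=1+4=5). clock=1
Op 5: insert b.com -> 10.0.0.3 (expiry=1+7=8). clock=1
Op 6: tick 1 -> clock=2.
Op 7: tick 1 -> clock=3.
Op 8: tick 2 -> clock=5. purged={a.com}
Op 9: insert b.com -> 10.0.0.4 (expiry=5+5=10). clock=5
Op 10: insert a.com -> 10.0.0.2 (expiry=5+6=11). clock=5
Op 11: tick 1 -> clock=6.
Op 12: tick 2 -> clock=8.
Op 13: insert a.com -> 10.0.0.4 (expiry=8+7=15). clock=8
Op 14: tick 2 -> clock=10. purged={b.com}
Op 15: tick 2 -> clock=12.
Final cache (unexpired): {a.com} -> size=1

Answer: 1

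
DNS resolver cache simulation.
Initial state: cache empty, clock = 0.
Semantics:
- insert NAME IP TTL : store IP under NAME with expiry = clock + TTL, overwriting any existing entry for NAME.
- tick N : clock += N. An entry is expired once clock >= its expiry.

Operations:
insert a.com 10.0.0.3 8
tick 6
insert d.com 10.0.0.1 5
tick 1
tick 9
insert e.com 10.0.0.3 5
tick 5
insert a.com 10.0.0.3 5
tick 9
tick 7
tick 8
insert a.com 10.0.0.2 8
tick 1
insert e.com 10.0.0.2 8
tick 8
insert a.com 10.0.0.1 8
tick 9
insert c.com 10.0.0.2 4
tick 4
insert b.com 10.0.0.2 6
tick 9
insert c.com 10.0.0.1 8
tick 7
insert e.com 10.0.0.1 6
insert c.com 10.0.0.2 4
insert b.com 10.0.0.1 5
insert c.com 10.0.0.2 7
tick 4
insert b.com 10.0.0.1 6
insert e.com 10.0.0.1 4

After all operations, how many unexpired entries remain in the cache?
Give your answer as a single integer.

Answer: 3

Derivation:
Op 1: insert a.com -> 10.0.0.3 (expiry=0+8=8). clock=0
Op 2: tick 6 -> clock=6.
Op 3: insert d.com -> 10.0.0.1 (expiry=6+5=11). clock=6
Op 4: tick 1 -> clock=7.
Op 5: tick 9 -> clock=16. purged={a.com,d.com}
Op 6: insert e.com -> 10.0.0.3 (expiry=16+5=21). clock=16
Op 7: tick 5 -> clock=21. purged={e.com}
Op 8: insert a.com -> 10.0.0.3 (expiry=21+5=26). clock=21
Op 9: tick 9 -> clock=30. purged={a.com}
Op 10: tick 7 -> clock=37.
Op 11: tick 8 -> clock=45.
Op 12: insert a.com -> 10.0.0.2 (expiry=45+8=53). clock=45
Op 13: tick 1 -> clock=46.
Op 14: insert e.com -> 10.0.0.2 (expiry=46+8=54). clock=46
Op 15: tick 8 -> clock=54. purged={a.com,e.com}
Op 16: insert a.com -> 10.0.0.1 (expiry=54+8=62). clock=54
Op 17: tick 9 -> clock=63. purged={a.com}
Op 18: insert c.com -> 10.0.0.2 (expiry=63+4=67). clock=63
Op 19: tick 4 -> clock=67. purged={c.com}
Op 20: insert b.com -> 10.0.0.2 (expiry=67+6=73). clock=67
Op 21: tick 9 -> clock=76. purged={b.com}
Op 22: insert c.com -> 10.0.0.1 (expiry=76+8=84). clock=76
Op 23: tick 7 -> clock=83.
Op 24: insert e.com -> 10.0.0.1 (expiry=83+6=89). clock=83
Op 25: insert c.com -> 10.0.0.2 (expiry=83+4=87). clock=83
Op 26: insert b.com -> 10.0.0.1 (expiry=83+5=88). clock=83
Op 27: insert c.com -> 10.0.0.2 (expiry=83+7=90). clock=83
Op 28: tick 4 -> clock=87.
Op 29: insert b.com -> 10.0.0.1 (expiry=87+6=93). clock=87
Op 30: insert e.com -> 10.0.0.1 (expiry=87+4=91). clock=87
Final cache (unexpired): {b.com,c.com,e.com} -> size=3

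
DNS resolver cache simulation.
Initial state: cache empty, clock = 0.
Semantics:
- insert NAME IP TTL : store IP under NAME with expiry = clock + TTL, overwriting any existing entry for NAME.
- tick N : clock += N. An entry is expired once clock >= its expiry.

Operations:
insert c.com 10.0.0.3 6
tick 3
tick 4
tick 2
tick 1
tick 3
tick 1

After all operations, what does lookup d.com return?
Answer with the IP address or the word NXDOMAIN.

Op 1: insert c.com -> 10.0.0.3 (expiry=0+6=6). clock=0
Op 2: tick 3 -> clock=3.
Op 3: tick 4 -> clock=7. purged={c.com}
Op 4: tick 2 -> clock=9.
Op 5: tick 1 -> clock=10.
Op 6: tick 3 -> clock=13.
Op 7: tick 1 -> clock=14.
lookup d.com: not in cache (expired or never inserted)

Answer: NXDOMAIN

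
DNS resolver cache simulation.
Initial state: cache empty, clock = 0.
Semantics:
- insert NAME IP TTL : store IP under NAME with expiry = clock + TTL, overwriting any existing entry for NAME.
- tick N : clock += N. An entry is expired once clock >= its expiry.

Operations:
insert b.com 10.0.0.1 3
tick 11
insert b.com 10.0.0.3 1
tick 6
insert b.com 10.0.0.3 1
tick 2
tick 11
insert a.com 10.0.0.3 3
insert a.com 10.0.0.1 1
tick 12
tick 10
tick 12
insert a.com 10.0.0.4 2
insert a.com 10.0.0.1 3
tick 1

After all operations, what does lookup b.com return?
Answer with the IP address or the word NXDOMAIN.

Answer: NXDOMAIN

Derivation:
Op 1: insert b.com -> 10.0.0.1 (expiry=0+3=3). clock=0
Op 2: tick 11 -> clock=11. purged={b.com}
Op 3: insert b.com -> 10.0.0.3 (expiry=11+1=12). clock=11
Op 4: tick 6 -> clock=17. purged={b.com}
Op 5: insert b.com -> 10.0.0.3 (expiry=17+1=18). clock=17
Op 6: tick 2 -> clock=19. purged={b.com}
Op 7: tick 11 -> clock=30.
Op 8: insert a.com -> 10.0.0.3 (expiry=30+3=33). clock=30
Op 9: insert a.com -> 10.0.0.1 (expiry=30+1=31). clock=30
Op 10: tick 12 -> clock=42. purged={a.com}
Op 11: tick 10 -> clock=52.
Op 12: tick 12 -> clock=64.
Op 13: insert a.com -> 10.0.0.4 (expiry=64+2=66). clock=64
Op 14: insert a.com -> 10.0.0.1 (expiry=64+3=67). clock=64
Op 15: tick 1 -> clock=65.
lookup b.com: not in cache (expired or never inserted)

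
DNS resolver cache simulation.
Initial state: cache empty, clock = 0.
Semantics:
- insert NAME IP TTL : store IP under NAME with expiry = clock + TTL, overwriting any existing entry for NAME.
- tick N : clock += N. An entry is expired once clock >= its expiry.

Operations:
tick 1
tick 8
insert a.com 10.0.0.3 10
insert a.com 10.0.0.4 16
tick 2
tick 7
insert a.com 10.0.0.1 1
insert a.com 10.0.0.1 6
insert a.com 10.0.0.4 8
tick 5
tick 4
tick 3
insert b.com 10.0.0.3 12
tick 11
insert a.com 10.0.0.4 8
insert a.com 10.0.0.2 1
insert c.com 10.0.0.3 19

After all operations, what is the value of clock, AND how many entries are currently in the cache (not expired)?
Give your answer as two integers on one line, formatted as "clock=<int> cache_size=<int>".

Answer: clock=41 cache_size=3

Derivation:
Op 1: tick 1 -> clock=1.
Op 2: tick 8 -> clock=9.
Op 3: insert a.com -> 10.0.0.3 (expiry=9+10=19). clock=9
Op 4: insert a.com -> 10.0.0.4 (expiry=9+16=25). clock=9
Op 5: tick 2 -> clock=11.
Op 6: tick 7 -> clock=18.
Op 7: insert a.com -> 10.0.0.1 (expiry=18+1=19). clock=18
Op 8: insert a.com -> 10.0.0.1 (expiry=18+6=24). clock=18
Op 9: insert a.com -> 10.0.0.4 (expiry=18+8=26). clock=18
Op 10: tick 5 -> clock=23.
Op 11: tick 4 -> clock=27. purged={a.com}
Op 12: tick 3 -> clock=30.
Op 13: insert b.com -> 10.0.0.3 (expiry=30+12=42). clock=30
Op 14: tick 11 -> clock=41.
Op 15: insert a.com -> 10.0.0.4 (expiry=41+8=49). clock=41
Op 16: insert a.com -> 10.0.0.2 (expiry=41+1=42). clock=41
Op 17: insert c.com -> 10.0.0.3 (expiry=41+19=60). clock=41
Final clock = 41
Final cache (unexpired): {a.com,b.com,c.com} -> size=3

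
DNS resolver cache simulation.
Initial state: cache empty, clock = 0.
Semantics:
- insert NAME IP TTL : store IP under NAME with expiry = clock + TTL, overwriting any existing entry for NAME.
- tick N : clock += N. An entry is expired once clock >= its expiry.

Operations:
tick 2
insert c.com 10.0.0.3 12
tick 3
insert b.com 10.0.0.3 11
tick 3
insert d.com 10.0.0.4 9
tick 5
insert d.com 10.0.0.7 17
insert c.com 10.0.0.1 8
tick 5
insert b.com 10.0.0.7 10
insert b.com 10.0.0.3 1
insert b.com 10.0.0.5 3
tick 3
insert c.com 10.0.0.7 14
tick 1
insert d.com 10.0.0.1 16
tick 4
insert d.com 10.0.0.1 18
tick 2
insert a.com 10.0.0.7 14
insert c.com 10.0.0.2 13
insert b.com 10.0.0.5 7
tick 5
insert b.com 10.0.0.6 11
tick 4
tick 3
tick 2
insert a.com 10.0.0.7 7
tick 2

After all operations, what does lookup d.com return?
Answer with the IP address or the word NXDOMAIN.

Op 1: tick 2 -> clock=2.
Op 2: insert c.com -> 10.0.0.3 (expiry=2+12=14). clock=2
Op 3: tick 3 -> clock=5.
Op 4: insert b.com -> 10.0.0.3 (expiry=5+11=16). clock=5
Op 5: tick 3 -> clock=8.
Op 6: insert d.com -> 10.0.0.4 (expiry=8+9=17). clock=8
Op 7: tick 5 -> clock=13.
Op 8: insert d.com -> 10.0.0.7 (expiry=13+17=30). clock=13
Op 9: insert c.com -> 10.0.0.1 (expiry=13+8=21). clock=13
Op 10: tick 5 -> clock=18. purged={b.com}
Op 11: insert b.com -> 10.0.0.7 (expiry=18+10=28). clock=18
Op 12: insert b.com -> 10.0.0.3 (expiry=18+1=19). clock=18
Op 13: insert b.com -> 10.0.0.5 (expiry=18+3=21). clock=18
Op 14: tick 3 -> clock=21. purged={b.com,c.com}
Op 15: insert c.com -> 10.0.0.7 (expiry=21+14=35). clock=21
Op 16: tick 1 -> clock=22.
Op 17: insert d.com -> 10.0.0.1 (expiry=22+16=38). clock=22
Op 18: tick 4 -> clock=26.
Op 19: insert d.com -> 10.0.0.1 (expiry=26+18=44). clock=26
Op 20: tick 2 -> clock=28.
Op 21: insert a.com -> 10.0.0.7 (expiry=28+14=42). clock=28
Op 22: insert c.com -> 10.0.0.2 (expiry=28+13=41). clock=28
Op 23: insert b.com -> 10.0.0.5 (expiry=28+7=35). clock=28
Op 24: tick 5 -> clock=33.
Op 25: insert b.com -> 10.0.0.6 (expiry=33+11=44). clock=33
Op 26: tick 4 -> clock=37.
Op 27: tick 3 -> clock=40.
Op 28: tick 2 -> clock=42. purged={a.com,c.com}
Op 29: insert a.com -> 10.0.0.7 (expiry=42+7=49). clock=42
Op 30: tick 2 -> clock=44. purged={b.com,d.com}
lookup d.com: not in cache (expired or never inserted)

Answer: NXDOMAIN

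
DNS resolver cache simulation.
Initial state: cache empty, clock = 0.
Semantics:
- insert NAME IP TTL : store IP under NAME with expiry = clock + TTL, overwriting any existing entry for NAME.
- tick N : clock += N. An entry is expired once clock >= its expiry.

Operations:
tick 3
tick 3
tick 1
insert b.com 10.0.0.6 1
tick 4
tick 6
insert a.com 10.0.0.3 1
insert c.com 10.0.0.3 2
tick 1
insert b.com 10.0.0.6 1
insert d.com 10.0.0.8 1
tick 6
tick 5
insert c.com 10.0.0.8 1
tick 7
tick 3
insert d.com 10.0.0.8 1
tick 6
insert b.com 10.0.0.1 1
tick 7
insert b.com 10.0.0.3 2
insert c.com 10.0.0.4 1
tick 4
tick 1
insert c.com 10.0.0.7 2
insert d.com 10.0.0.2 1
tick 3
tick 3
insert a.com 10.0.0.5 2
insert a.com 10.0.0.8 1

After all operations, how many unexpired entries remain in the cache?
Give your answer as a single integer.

Answer: 1

Derivation:
Op 1: tick 3 -> clock=3.
Op 2: tick 3 -> clock=6.
Op 3: tick 1 -> clock=7.
Op 4: insert b.com -> 10.0.0.6 (expiry=7+1=8). clock=7
Op 5: tick 4 -> clock=11. purged={b.com}
Op 6: tick 6 -> clock=17.
Op 7: insert a.com -> 10.0.0.3 (expiry=17+1=18). clock=17
Op 8: insert c.com -> 10.0.0.3 (expiry=17+2=19). clock=17
Op 9: tick 1 -> clock=18. purged={a.com}
Op 10: insert b.com -> 10.0.0.6 (expiry=18+1=19). clock=18
Op 11: insert d.com -> 10.0.0.8 (expiry=18+1=19). clock=18
Op 12: tick 6 -> clock=24. purged={b.com,c.com,d.com}
Op 13: tick 5 -> clock=29.
Op 14: insert c.com -> 10.0.0.8 (expiry=29+1=30). clock=29
Op 15: tick 7 -> clock=36. purged={c.com}
Op 16: tick 3 -> clock=39.
Op 17: insert d.com -> 10.0.0.8 (expiry=39+1=40). clock=39
Op 18: tick 6 -> clock=45. purged={d.com}
Op 19: insert b.com -> 10.0.0.1 (expiry=45+1=46). clock=45
Op 20: tick 7 -> clock=52. purged={b.com}
Op 21: insert b.com -> 10.0.0.3 (expiry=52+2=54). clock=52
Op 22: insert c.com -> 10.0.0.4 (expiry=52+1=53). clock=52
Op 23: tick 4 -> clock=56. purged={b.com,c.com}
Op 24: tick 1 -> clock=57.
Op 25: insert c.com -> 10.0.0.7 (expiry=57+2=59). clock=57
Op 26: insert d.com -> 10.0.0.2 (expiry=57+1=58). clock=57
Op 27: tick 3 -> clock=60. purged={c.com,d.com}
Op 28: tick 3 -> clock=63.
Op 29: insert a.com -> 10.0.0.5 (expiry=63+2=65). clock=63
Op 30: insert a.com -> 10.0.0.8 (expiry=63+1=64). clock=63
Final cache (unexpired): {a.com} -> size=1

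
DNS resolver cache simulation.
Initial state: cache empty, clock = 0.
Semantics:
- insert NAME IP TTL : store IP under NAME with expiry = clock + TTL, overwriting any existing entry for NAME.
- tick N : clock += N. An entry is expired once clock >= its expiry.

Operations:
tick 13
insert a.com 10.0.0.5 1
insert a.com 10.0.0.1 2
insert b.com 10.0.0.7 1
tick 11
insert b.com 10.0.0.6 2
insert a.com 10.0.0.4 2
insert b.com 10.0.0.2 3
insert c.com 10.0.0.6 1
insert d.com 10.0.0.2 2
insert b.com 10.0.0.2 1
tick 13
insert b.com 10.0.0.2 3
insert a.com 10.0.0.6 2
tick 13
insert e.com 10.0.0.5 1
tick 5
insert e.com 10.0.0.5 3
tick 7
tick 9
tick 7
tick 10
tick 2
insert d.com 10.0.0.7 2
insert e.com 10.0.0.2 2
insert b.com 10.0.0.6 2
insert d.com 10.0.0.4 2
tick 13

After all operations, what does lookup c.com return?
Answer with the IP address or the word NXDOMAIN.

Op 1: tick 13 -> clock=13.
Op 2: insert a.com -> 10.0.0.5 (expiry=13+1=14). clock=13
Op 3: insert a.com -> 10.0.0.1 (expiry=13+2=15). clock=13
Op 4: insert b.com -> 10.0.0.7 (expiry=13+1=14). clock=13
Op 5: tick 11 -> clock=24. purged={a.com,b.com}
Op 6: insert b.com -> 10.0.0.6 (expiry=24+2=26). clock=24
Op 7: insert a.com -> 10.0.0.4 (expiry=24+2=26). clock=24
Op 8: insert b.com -> 10.0.0.2 (expiry=24+3=27). clock=24
Op 9: insert c.com -> 10.0.0.6 (expiry=24+1=25). clock=24
Op 10: insert d.com -> 10.0.0.2 (expiry=24+2=26). clock=24
Op 11: insert b.com -> 10.0.0.2 (expiry=24+1=25). clock=24
Op 12: tick 13 -> clock=37. purged={a.com,b.com,c.com,d.com}
Op 13: insert b.com -> 10.0.0.2 (expiry=37+3=40). clock=37
Op 14: insert a.com -> 10.0.0.6 (expiry=37+2=39). clock=37
Op 15: tick 13 -> clock=50. purged={a.com,b.com}
Op 16: insert e.com -> 10.0.0.5 (expiry=50+1=51). clock=50
Op 17: tick 5 -> clock=55. purged={e.com}
Op 18: insert e.com -> 10.0.0.5 (expiry=55+3=58). clock=55
Op 19: tick 7 -> clock=62. purged={e.com}
Op 20: tick 9 -> clock=71.
Op 21: tick 7 -> clock=78.
Op 22: tick 10 -> clock=88.
Op 23: tick 2 -> clock=90.
Op 24: insert d.com -> 10.0.0.7 (expiry=90+2=92). clock=90
Op 25: insert e.com -> 10.0.0.2 (expiry=90+2=92). clock=90
Op 26: insert b.com -> 10.0.0.6 (expiry=90+2=92). clock=90
Op 27: insert d.com -> 10.0.0.4 (expiry=90+2=92). clock=90
Op 28: tick 13 -> clock=103. purged={b.com,d.com,e.com}
lookup c.com: not in cache (expired or never inserted)

Answer: NXDOMAIN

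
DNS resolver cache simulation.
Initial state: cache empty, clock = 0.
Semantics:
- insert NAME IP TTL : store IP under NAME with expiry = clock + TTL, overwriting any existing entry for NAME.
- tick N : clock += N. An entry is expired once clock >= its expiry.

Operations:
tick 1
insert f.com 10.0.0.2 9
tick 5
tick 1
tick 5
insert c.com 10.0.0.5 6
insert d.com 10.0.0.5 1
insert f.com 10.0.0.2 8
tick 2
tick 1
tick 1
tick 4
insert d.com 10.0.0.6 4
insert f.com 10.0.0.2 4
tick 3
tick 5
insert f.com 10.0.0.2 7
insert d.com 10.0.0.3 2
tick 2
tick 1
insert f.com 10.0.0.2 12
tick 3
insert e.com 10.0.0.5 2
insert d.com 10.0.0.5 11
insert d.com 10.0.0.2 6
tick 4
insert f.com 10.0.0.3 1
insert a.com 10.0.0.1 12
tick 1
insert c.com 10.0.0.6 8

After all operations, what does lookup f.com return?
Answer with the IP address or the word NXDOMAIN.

Op 1: tick 1 -> clock=1.
Op 2: insert f.com -> 10.0.0.2 (expiry=1+9=10). clock=1
Op 3: tick 5 -> clock=6.
Op 4: tick 1 -> clock=7.
Op 5: tick 5 -> clock=12. purged={f.com}
Op 6: insert c.com -> 10.0.0.5 (expiry=12+6=18). clock=12
Op 7: insert d.com -> 10.0.0.5 (expiry=12+1=13). clock=12
Op 8: insert f.com -> 10.0.0.2 (expiry=12+8=20). clock=12
Op 9: tick 2 -> clock=14. purged={d.com}
Op 10: tick 1 -> clock=15.
Op 11: tick 1 -> clock=16.
Op 12: tick 4 -> clock=20. purged={c.com,f.com}
Op 13: insert d.com -> 10.0.0.6 (expiry=20+4=24). clock=20
Op 14: insert f.com -> 10.0.0.2 (expiry=20+4=24). clock=20
Op 15: tick 3 -> clock=23.
Op 16: tick 5 -> clock=28. purged={d.com,f.com}
Op 17: insert f.com -> 10.0.0.2 (expiry=28+7=35). clock=28
Op 18: insert d.com -> 10.0.0.3 (expiry=28+2=30). clock=28
Op 19: tick 2 -> clock=30. purged={d.com}
Op 20: tick 1 -> clock=31.
Op 21: insert f.com -> 10.0.0.2 (expiry=31+12=43). clock=31
Op 22: tick 3 -> clock=34.
Op 23: insert e.com -> 10.0.0.5 (expiry=34+2=36). clock=34
Op 24: insert d.com -> 10.0.0.5 (expiry=34+11=45). clock=34
Op 25: insert d.com -> 10.0.0.2 (expiry=34+6=40). clock=34
Op 26: tick 4 -> clock=38. purged={e.com}
Op 27: insert f.com -> 10.0.0.3 (expiry=38+1=39). clock=38
Op 28: insert a.com -> 10.0.0.1 (expiry=38+12=50). clock=38
Op 29: tick 1 -> clock=39. purged={f.com}
Op 30: insert c.com -> 10.0.0.6 (expiry=39+8=47). clock=39
lookup f.com: not in cache (expired or never inserted)

Answer: NXDOMAIN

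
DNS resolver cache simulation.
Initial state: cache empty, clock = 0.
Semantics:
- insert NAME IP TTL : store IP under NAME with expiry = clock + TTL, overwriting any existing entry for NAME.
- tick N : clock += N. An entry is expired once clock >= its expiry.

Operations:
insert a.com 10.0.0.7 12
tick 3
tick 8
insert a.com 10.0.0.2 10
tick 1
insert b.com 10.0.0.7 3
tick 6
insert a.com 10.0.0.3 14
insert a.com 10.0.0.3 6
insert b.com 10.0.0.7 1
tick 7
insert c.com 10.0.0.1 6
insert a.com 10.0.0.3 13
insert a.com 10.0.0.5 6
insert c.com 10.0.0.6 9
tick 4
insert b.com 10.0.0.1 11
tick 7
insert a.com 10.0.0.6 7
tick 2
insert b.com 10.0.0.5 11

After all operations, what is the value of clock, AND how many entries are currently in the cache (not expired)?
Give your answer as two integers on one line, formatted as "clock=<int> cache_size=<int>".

Op 1: insert a.com -> 10.0.0.7 (expiry=0+12=12). clock=0
Op 2: tick 3 -> clock=3.
Op 3: tick 8 -> clock=11.
Op 4: insert a.com -> 10.0.0.2 (expiry=11+10=21). clock=11
Op 5: tick 1 -> clock=12.
Op 6: insert b.com -> 10.0.0.7 (expiry=12+3=15). clock=12
Op 7: tick 6 -> clock=18. purged={b.com}
Op 8: insert a.com -> 10.0.0.3 (expiry=18+14=32). clock=18
Op 9: insert a.com -> 10.0.0.3 (expiry=18+6=24). clock=18
Op 10: insert b.com -> 10.0.0.7 (expiry=18+1=19). clock=18
Op 11: tick 7 -> clock=25. purged={a.com,b.com}
Op 12: insert c.com -> 10.0.0.1 (expiry=25+6=31). clock=25
Op 13: insert a.com -> 10.0.0.3 (expiry=25+13=38). clock=25
Op 14: insert a.com -> 10.0.0.5 (expiry=25+6=31). clock=25
Op 15: insert c.com -> 10.0.0.6 (expiry=25+9=34). clock=25
Op 16: tick 4 -> clock=29.
Op 17: insert b.com -> 10.0.0.1 (expiry=29+11=40). clock=29
Op 18: tick 7 -> clock=36. purged={a.com,c.com}
Op 19: insert a.com -> 10.0.0.6 (expiry=36+7=43). clock=36
Op 20: tick 2 -> clock=38.
Op 21: insert b.com -> 10.0.0.5 (expiry=38+11=49). clock=38
Final clock = 38
Final cache (unexpired): {a.com,b.com} -> size=2

Answer: clock=38 cache_size=2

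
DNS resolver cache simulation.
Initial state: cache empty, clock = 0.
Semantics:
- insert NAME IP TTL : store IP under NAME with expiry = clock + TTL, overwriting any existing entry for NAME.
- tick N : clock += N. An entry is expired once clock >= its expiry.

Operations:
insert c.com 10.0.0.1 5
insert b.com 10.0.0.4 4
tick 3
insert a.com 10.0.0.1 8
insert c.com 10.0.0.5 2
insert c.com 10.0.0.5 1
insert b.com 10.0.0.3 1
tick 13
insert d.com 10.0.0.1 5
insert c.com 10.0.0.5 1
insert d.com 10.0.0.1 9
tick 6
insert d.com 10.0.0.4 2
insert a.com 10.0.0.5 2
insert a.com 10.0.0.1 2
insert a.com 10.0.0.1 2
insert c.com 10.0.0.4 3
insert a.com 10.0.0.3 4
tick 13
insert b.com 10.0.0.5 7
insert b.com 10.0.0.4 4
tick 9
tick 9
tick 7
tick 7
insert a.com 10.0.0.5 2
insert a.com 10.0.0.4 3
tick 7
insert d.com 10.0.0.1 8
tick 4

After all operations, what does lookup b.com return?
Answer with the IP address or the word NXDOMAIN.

Answer: NXDOMAIN

Derivation:
Op 1: insert c.com -> 10.0.0.1 (expiry=0+5=5). clock=0
Op 2: insert b.com -> 10.0.0.4 (expiry=0+4=4). clock=0
Op 3: tick 3 -> clock=3.
Op 4: insert a.com -> 10.0.0.1 (expiry=3+8=11). clock=3
Op 5: insert c.com -> 10.0.0.5 (expiry=3+2=5). clock=3
Op 6: insert c.com -> 10.0.0.5 (expiry=3+1=4). clock=3
Op 7: insert b.com -> 10.0.0.3 (expiry=3+1=4). clock=3
Op 8: tick 13 -> clock=16. purged={a.com,b.com,c.com}
Op 9: insert d.com -> 10.0.0.1 (expiry=16+5=21). clock=16
Op 10: insert c.com -> 10.0.0.5 (expiry=16+1=17). clock=16
Op 11: insert d.com -> 10.0.0.1 (expiry=16+9=25). clock=16
Op 12: tick 6 -> clock=22. purged={c.com}
Op 13: insert d.com -> 10.0.0.4 (expiry=22+2=24). clock=22
Op 14: insert a.com -> 10.0.0.5 (expiry=22+2=24). clock=22
Op 15: insert a.com -> 10.0.0.1 (expiry=22+2=24). clock=22
Op 16: insert a.com -> 10.0.0.1 (expiry=22+2=24). clock=22
Op 17: insert c.com -> 10.0.0.4 (expiry=22+3=25). clock=22
Op 18: insert a.com -> 10.0.0.3 (expiry=22+4=26). clock=22
Op 19: tick 13 -> clock=35. purged={a.com,c.com,d.com}
Op 20: insert b.com -> 10.0.0.5 (expiry=35+7=42). clock=35
Op 21: insert b.com -> 10.0.0.4 (expiry=35+4=39). clock=35
Op 22: tick 9 -> clock=44. purged={b.com}
Op 23: tick 9 -> clock=53.
Op 24: tick 7 -> clock=60.
Op 25: tick 7 -> clock=67.
Op 26: insert a.com -> 10.0.0.5 (expiry=67+2=69). clock=67
Op 27: insert a.com -> 10.0.0.4 (expiry=67+3=70). clock=67
Op 28: tick 7 -> clock=74. purged={a.com}
Op 29: insert d.com -> 10.0.0.1 (expiry=74+8=82). clock=74
Op 30: tick 4 -> clock=78.
lookup b.com: not in cache (expired or never inserted)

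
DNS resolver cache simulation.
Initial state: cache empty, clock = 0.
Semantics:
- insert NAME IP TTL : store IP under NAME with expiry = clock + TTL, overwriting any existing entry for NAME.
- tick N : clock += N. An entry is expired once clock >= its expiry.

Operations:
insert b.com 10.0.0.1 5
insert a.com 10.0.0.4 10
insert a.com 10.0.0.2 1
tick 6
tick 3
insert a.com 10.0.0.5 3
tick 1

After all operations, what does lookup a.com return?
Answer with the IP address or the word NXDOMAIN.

Op 1: insert b.com -> 10.0.0.1 (expiry=0+5=5). clock=0
Op 2: insert a.com -> 10.0.0.4 (expiry=0+10=10). clock=0
Op 3: insert a.com -> 10.0.0.2 (expiry=0+1=1). clock=0
Op 4: tick 6 -> clock=6. purged={a.com,b.com}
Op 5: tick 3 -> clock=9.
Op 6: insert a.com -> 10.0.0.5 (expiry=9+3=12). clock=9
Op 7: tick 1 -> clock=10.
lookup a.com: present, ip=10.0.0.5 expiry=12 > clock=10

Answer: 10.0.0.5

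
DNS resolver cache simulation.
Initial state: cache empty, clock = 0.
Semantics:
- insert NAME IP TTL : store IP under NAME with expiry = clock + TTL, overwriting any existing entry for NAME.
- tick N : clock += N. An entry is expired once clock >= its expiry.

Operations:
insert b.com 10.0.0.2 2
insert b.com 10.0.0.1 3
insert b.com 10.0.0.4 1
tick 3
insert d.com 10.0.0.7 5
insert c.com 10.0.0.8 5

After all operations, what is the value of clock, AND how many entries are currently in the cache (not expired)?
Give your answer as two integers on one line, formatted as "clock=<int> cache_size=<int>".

Answer: clock=3 cache_size=2

Derivation:
Op 1: insert b.com -> 10.0.0.2 (expiry=0+2=2). clock=0
Op 2: insert b.com -> 10.0.0.1 (expiry=0+3=3). clock=0
Op 3: insert b.com -> 10.0.0.4 (expiry=0+1=1). clock=0
Op 4: tick 3 -> clock=3. purged={b.com}
Op 5: insert d.com -> 10.0.0.7 (expiry=3+5=8). clock=3
Op 6: insert c.com -> 10.0.0.8 (expiry=3+5=8). clock=3
Final clock = 3
Final cache (unexpired): {c.com,d.com} -> size=2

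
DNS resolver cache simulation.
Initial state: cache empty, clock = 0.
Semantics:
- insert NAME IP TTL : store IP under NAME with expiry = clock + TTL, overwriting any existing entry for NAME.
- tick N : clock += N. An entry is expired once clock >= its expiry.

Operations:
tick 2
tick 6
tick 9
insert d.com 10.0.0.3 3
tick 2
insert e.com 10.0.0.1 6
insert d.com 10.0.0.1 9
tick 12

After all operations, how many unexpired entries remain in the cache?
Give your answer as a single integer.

Op 1: tick 2 -> clock=2.
Op 2: tick 6 -> clock=8.
Op 3: tick 9 -> clock=17.
Op 4: insert d.com -> 10.0.0.3 (expiry=17+3=20). clock=17
Op 5: tick 2 -> clock=19.
Op 6: insert e.com -> 10.0.0.1 (expiry=19+6=25). clock=19
Op 7: insert d.com -> 10.0.0.1 (expiry=19+9=28). clock=19
Op 8: tick 12 -> clock=31. purged={d.com,e.com}
Final cache (unexpired): {} -> size=0

Answer: 0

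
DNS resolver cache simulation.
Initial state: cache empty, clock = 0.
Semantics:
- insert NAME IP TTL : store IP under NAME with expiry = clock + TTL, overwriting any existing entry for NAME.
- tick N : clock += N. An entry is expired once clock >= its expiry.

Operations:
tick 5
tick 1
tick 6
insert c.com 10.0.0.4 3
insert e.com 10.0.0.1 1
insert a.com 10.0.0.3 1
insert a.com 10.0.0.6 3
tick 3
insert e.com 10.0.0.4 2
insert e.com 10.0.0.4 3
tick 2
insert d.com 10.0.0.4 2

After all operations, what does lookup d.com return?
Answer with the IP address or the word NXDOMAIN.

Answer: 10.0.0.4

Derivation:
Op 1: tick 5 -> clock=5.
Op 2: tick 1 -> clock=6.
Op 3: tick 6 -> clock=12.
Op 4: insert c.com -> 10.0.0.4 (expiry=12+3=15). clock=12
Op 5: insert e.com -> 10.0.0.1 (expiry=12+1=13). clock=12
Op 6: insert a.com -> 10.0.0.3 (expiry=12+1=13). clock=12
Op 7: insert a.com -> 10.0.0.6 (expiry=12+3=15). clock=12
Op 8: tick 3 -> clock=15. purged={a.com,c.com,e.com}
Op 9: insert e.com -> 10.0.0.4 (expiry=15+2=17). clock=15
Op 10: insert e.com -> 10.0.0.4 (expiry=15+3=18). clock=15
Op 11: tick 2 -> clock=17.
Op 12: insert d.com -> 10.0.0.4 (expiry=17+2=19). clock=17
lookup d.com: present, ip=10.0.0.4 expiry=19 > clock=17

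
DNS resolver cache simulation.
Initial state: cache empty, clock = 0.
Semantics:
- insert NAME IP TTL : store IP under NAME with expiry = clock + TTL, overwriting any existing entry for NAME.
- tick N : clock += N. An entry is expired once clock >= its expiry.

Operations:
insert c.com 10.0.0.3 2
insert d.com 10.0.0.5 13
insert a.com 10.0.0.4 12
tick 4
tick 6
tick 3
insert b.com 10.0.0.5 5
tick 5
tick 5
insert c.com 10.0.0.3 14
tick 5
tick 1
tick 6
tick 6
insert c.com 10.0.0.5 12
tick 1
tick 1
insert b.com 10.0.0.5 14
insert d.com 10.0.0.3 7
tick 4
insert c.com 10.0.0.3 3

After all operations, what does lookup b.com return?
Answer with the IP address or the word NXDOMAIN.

Op 1: insert c.com -> 10.0.0.3 (expiry=0+2=2). clock=0
Op 2: insert d.com -> 10.0.0.5 (expiry=0+13=13). clock=0
Op 3: insert a.com -> 10.0.0.4 (expiry=0+12=12). clock=0
Op 4: tick 4 -> clock=4. purged={c.com}
Op 5: tick 6 -> clock=10.
Op 6: tick 3 -> clock=13. purged={a.com,d.com}
Op 7: insert b.com -> 10.0.0.5 (expiry=13+5=18). clock=13
Op 8: tick 5 -> clock=18. purged={b.com}
Op 9: tick 5 -> clock=23.
Op 10: insert c.com -> 10.0.0.3 (expiry=23+14=37). clock=23
Op 11: tick 5 -> clock=28.
Op 12: tick 1 -> clock=29.
Op 13: tick 6 -> clock=35.
Op 14: tick 6 -> clock=41. purged={c.com}
Op 15: insert c.com -> 10.0.0.5 (expiry=41+12=53). clock=41
Op 16: tick 1 -> clock=42.
Op 17: tick 1 -> clock=43.
Op 18: insert b.com -> 10.0.0.5 (expiry=43+14=57). clock=43
Op 19: insert d.com -> 10.0.0.3 (expiry=43+7=50). clock=43
Op 20: tick 4 -> clock=47.
Op 21: insert c.com -> 10.0.0.3 (expiry=47+3=50). clock=47
lookup b.com: present, ip=10.0.0.5 expiry=57 > clock=47

Answer: 10.0.0.5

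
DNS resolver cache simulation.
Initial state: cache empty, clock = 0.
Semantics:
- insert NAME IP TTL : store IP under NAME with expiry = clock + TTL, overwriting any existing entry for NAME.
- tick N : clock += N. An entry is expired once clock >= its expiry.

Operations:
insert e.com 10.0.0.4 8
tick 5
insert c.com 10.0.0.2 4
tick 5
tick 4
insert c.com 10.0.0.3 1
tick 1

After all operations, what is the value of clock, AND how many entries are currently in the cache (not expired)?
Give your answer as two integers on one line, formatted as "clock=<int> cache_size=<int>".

Answer: clock=15 cache_size=0

Derivation:
Op 1: insert e.com -> 10.0.0.4 (expiry=0+8=8). clock=0
Op 2: tick 5 -> clock=5.
Op 3: insert c.com -> 10.0.0.2 (expiry=5+4=9). clock=5
Op 4: tick 5 -> clock=10. purged={c.com,e.com}
Op 5: tick 4 -> clock=14.
Op 6: insert c.com -> 10.0.0.3 (expiry=14+1=15). clock=14
Op 7: tick 1 -> clock=15. purged={c.com}
Final clock = 15
Final cache (unexpired): {} -> size=0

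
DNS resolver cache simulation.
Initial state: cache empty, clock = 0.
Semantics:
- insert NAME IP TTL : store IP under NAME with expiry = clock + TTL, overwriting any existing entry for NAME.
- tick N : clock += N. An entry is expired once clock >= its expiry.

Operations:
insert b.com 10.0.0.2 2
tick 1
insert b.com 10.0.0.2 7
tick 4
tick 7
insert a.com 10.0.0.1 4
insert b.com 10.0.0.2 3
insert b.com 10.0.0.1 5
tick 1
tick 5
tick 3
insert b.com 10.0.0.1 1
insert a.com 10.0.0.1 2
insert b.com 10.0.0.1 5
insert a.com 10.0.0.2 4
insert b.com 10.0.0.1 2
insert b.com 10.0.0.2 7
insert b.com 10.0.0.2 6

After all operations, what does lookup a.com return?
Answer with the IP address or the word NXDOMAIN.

Op 1: insert b.com -> 10.0.0.2 (expiry=0+2=2). clock=0
Op 2: tick 1 -> clock=1.
Op 3: insert b.com -> 10.0.0.2 (expiry=1+7=8). clock=1
Op 4: tick 4 -> clock=5.
Op 5: tick 7 -> clock=12. purged={b.com}
Op 6: insert a.com -> 10.0.0.1 (expiry=12+4=16). clock=12
Op 7: insert b.com -> 10.0.0.2 (expiry=12+3=15). clock=12
Op 8: insert b.com -> 10.0.0.1 (expiry=12+5=17). clock=12
Op 9: tick 1 -> clock=13.
Op 10: tick 5 -> clock=18. purged={a.com,b.com}
Op 11: tick 3 -> clock=21.
Op 12: insert b.com -> 10.0.0.1 (expiry=21+1=22). clock=21
Op 13: insert a.com -> 10.0.0.1 (expiry=21+2=23). clock=21
Op 14: insert b.com -> 10.0.0.1 (expiry=21+5=26). clock=21
Op 15: insert a.com -> 10.0.0.2 (expiry=21+4=25). clock=21
Op 16: insert b.com -> 10.0.0.1 (expiry=21+2=23). clock=21
Op 17: insert b.com -> 10.0.0.2 (expiry=21+7=28). clock=21
Op 18: insert b.com -> 10.0.0.2 (expiry=21+6=27). clock=21
lookup a.com: present, ip=10.0.0.2 expiry=25 > clock=21

Answer: 10.0.0.2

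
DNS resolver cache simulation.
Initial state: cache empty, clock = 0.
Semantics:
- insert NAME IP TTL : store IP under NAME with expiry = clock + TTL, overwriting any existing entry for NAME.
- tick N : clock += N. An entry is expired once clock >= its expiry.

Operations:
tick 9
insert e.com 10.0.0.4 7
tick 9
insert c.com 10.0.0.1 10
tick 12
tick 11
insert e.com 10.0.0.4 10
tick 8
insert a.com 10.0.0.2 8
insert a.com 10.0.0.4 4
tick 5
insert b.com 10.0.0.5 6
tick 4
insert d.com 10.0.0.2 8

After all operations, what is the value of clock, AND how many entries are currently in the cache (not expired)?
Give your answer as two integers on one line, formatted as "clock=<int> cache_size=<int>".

Answer: clock=58 cache_size=2

Derivation:
Op 1: tick 9 -> clock=9.
Op 2: insert e.com -> 10.0.0.4 (expiry=9+7=16). clock=9
Op 3: tick 9 -> clock=18. purged={e.com}
Op 4: insert c.com -> 10.0.0.1 (expiry=18+10=28). clock=18
Op 5: tick 12 -> clock=30. purged={c.com}
Op 6: tick 11 -> clock=41.
Op 7: insert e.com -> 10.0.0.4 (expiry=41+10=51). clock=41
Op 8: tick 8 -> clock=49.
Op 9: insert a.com -> 10.0.0.2 (expiry=49+8=57). clock=49
Op 10: insert a.com -> 10.0.0.4 (expiry=49+4=53). clock=49
Op 11: tick 5 -> clock=54. purged={a.com,e.com}
Op 12: insert b.com -> 10.0.0.5 (expiry=54+6=60). clock=54
Op 13: tick 4 -> clock=58.
Op 14: insert d.com -> 10.0.0.2 (expiry=58+8=66). clock=58
Final clock = 58
Final cache (unexpired): {b.com,d.com} -> size=2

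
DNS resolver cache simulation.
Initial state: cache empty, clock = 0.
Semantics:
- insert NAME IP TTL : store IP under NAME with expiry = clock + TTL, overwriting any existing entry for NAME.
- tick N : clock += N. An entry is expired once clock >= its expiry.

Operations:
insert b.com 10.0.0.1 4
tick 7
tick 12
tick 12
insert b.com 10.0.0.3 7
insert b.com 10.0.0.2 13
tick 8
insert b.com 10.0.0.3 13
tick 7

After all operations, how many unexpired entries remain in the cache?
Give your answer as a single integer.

Op 1: insert b.com -> 10.0.0.1 (expiry=0+4=4). clock=0
Op 2: tick 7 -> clock=7. purged={b.com}
Op 3: tick 12 -> clock=19.
Op 4: tick 12 -> clock=31.
Op 5: insert b.com -> 10.0.0.3 (expiry=31+7=38). clock=31
Op 6: insert b.com -> 10.0.0.2 (expiry=31+13=44). clock=31
Op 7: tick 8 -> clock=39.
Op 8: insert b.com -> 10.0.0.3 (expiry=39+13=52). clock=39
Op 9: tick 7 -> clock=46.
Final cache (unexpired): {b.com} -> size=1

Answer: 1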